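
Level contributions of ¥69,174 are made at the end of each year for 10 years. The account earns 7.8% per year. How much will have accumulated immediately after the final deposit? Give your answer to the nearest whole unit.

¥992,626

This is an ordinary annuity: 10 deposits of ¥69,174 at the end of each year.
Periodic rate r = 0.078 per year.
FV = PMT × [((1+r)^n − 1)/r] = 69,174 × [(1+r)^10 − 1] / r = ¥992,626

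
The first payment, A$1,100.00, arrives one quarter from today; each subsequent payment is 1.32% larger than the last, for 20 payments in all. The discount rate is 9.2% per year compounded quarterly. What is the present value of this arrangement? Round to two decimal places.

A$19,656.29

Periodic rate r = 0.092/4 per quarter; n is counted in quarters.
Growing ordinary annuity: PV = PMT₁ × [1 − ((1+g)/(1+r))^n] / (r − g) = 1,100 × [1 − ((1+0.0132)/(1+r))^20] / (r − 0.0132) = A$19,656.29.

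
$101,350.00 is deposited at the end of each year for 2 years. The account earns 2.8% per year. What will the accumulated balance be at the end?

This is an ordinary annuity: 2 deposits of $101,350.00 at the end of each year.
Periodic rate r = 0.028 per year.
FV = PMT × [((1+r)^n − 1)/r] = 101,350 × [(1+r)^2 − 1] / r = $205,537.80

$205,537.80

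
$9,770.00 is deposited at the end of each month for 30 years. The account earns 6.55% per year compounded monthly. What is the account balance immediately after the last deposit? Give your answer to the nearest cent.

$10,912,967.22

This is an ordinary annuity: 360 deposits of $9,770.00 at the end of each month.
Periodic rate r = 0.0655/12 per month; n is counted in months.
FV = PMT × [((1+r)^n − 1)/r] = 9,770 × [(1+r)^360 − 1] / r = $10,912,967.22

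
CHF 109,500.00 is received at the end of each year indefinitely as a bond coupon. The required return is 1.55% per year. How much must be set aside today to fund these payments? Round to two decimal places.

CHF 7,064,516.13

Periodic rate r = 0.0155 per year.
Level perpetuity: PV = PMT / r = 109,500 / (0.0155) = CHF 7,064,516.13.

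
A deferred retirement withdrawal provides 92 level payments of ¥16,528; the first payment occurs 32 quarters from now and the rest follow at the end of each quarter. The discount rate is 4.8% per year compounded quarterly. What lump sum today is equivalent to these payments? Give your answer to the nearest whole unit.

¥634,008

Ordinary annuity of 92 payments, first payment at period 32.
Periodic rate r = 0.048/4 per quarter; n is counted in quarters.
The ordinary-annuity PV formula values the stream one period before the first payment (period 31); discount that back 31 periods:
PV₀ = 16,528 × [1 − (1+r)^−92] / r × (1+r)^−31 = ¥634,008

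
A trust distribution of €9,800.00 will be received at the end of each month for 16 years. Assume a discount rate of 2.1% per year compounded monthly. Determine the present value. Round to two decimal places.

€1,596,935.25

This is an ordinary annuity: 192 payments of €9,800.00 at the end of each month.
Periodic rate r = 0.021/12 per month; n is counted in months.
PV = PMT × [(1 − (1+r)^−n)/r] = 9,800 × [1 − (1+r)^−192] / r = €1,596,935.25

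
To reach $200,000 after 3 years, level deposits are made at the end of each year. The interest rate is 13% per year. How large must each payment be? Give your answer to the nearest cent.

$58,704.39

Level ordinary annuity; solve FV = PMT × [((1+r)^n − 1)/r] for PMT.
Periodic rate r = 0.13 per year.
With n = 3: PMT = 200,000 / ([((1+r)^n − 1)/r]) = $58,704.39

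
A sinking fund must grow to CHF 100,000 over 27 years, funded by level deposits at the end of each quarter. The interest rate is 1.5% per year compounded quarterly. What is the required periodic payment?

CHF 752.76

Level ordinary annuity; solve FV = PMT × [((1+r)^n − 1)/r] for PMT.
Periodic rate r = 0.015/4 per quarter; n is counted in quarters.
With n = 108: PMT = 100,000 / ([((1+r)^n − 1)/r]) = CHF 752.76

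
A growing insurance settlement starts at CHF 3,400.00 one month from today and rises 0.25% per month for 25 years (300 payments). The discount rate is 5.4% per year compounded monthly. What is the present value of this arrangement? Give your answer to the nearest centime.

Periodic rate r = 0.054/12 per month; n is counted in months.
Growing ordinary annuity: PV = PMT₁ × [1 − ((1+g)/(1+r))^n] / (r − g) = 3,400 × [1 − ((1+0.0025)/(1+r))^300] / (r − 0.0025) = CHF 765,065.94.

CHF 765,065.94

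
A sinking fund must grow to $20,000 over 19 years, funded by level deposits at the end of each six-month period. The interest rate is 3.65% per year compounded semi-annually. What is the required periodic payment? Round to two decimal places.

$369.35

Level ordinary annuity; solve FV = PMT × [((1+r)^n − 1)/r] for PMT.
Periodic rate r = 0.0365/2 per half-year; n is counted in half-years.
With n = 38: PMT = 20,000 / ([((1+r)^n − 1)/r]) = $369.35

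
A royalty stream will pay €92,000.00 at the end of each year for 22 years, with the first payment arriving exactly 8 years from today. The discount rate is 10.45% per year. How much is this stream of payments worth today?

€389,745.36

Ordinary annuity of 22 payments, first payment at period 8.
Periodic rate r = 0.1045 per year.
The ordinary-annuity PV formula values the stream one period before the first payment (period 7); discount that back 7 periods:
PV₀ = 92,000 × [1 − (1+r)^−22] / r × (1+r)^−7 = €389,745.36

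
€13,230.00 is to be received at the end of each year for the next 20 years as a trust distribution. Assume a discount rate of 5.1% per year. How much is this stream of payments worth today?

€163,485.98

This is an ordinary annuity: 20 payments of €13,230.00 at the end of each year.
Periodic rate r = 0.051 per year.
PV = PMT × [(1 − (1+r)^−n)/r] = 13,230 × [1 − (1+r)^−20] / r = €163,485.98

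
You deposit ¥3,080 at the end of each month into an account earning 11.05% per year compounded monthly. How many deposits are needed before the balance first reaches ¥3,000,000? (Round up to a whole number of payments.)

Periodic rate r = 0.1105/12 per month; n is counted in months.
Ordinary annuity FV: 3,000,000 = 3,080 × [((1+r)^n − 1)/r].
(1+r)^n = 1 + 3,000,000 × r / 3,080, so n = ln(1 + 3,000,000·r/3,080) / ln(1+r) = 250.87.
Round up to a whole number of payments: n = 251.

251 payments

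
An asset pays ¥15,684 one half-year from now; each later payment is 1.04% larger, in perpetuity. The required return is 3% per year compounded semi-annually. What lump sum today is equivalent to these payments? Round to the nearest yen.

¥3,409,565

Periodic rate r = 0.03/2 per half-year.
Growing perpetuity (Gordon): PV = PMT₁ / (r − g) = 15,684 / (r − 0.0104) = ¥3,409,565.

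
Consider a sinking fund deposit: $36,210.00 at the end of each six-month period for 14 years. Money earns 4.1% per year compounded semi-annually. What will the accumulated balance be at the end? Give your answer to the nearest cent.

This is an ordinary annuity: 28 deposits of $36,210.00 at the end of each six-month period.
Periodic rate r = 0.041/2 per half-year; n is counted in half-years.
FV = PMT × [((1+r)^n − 1)/r] = 36,210 × [(1+r)^28 − 1] / r = $1,351,391.52

$1,351,391.52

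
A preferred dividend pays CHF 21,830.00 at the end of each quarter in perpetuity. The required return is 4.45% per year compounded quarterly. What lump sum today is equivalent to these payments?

Periodic rate r = 0.0445/4 per quarter.
Level perpetuity: PV = PMT / r = 21,830 / (0.0445/4) = CHF 1,962,247.19.

CHF 1,962,247.19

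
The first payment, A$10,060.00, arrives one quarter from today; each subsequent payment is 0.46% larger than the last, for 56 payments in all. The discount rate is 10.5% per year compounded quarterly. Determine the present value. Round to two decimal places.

Periodic rate r = 0.105/4 per quarter; n is counted in quarters.
Growing ordinary annuity: PV = PMT₁ × [1 − ((1+g)/(1+r))^n] / (r − g) = 10,060 × [1 − ((1+0.0046)/(1+r))^56] / (r − 0.0046) = A$323,872.38.

A$323,872.38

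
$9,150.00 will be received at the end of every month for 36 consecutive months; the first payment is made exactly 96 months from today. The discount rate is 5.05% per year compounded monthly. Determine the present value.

$204,707.19

Ordinary annuity of 36 payments, first payment at period 96.
Periodic rate r = 0.0505/12 per month; n is counted in months.
The ordinary-annuity PV formula values the stream one period before the first payment (period 95); discount that back 95 periods:
PV₀ = 9,150 × [1 − (1+r)^−36] / r × (1+r)^−95 = $204,707.19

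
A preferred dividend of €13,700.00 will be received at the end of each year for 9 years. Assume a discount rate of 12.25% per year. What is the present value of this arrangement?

This is an ordinary annuity: 9 payments of €13,700.00 at the end of each year.
Periodic rate r = 0.1225 per year.
PV = PMT × [(1 − (1+r)^−n)/r] = 13,700 × [1 − (1+r)^−9] / r = €72,308.51

€72,308.51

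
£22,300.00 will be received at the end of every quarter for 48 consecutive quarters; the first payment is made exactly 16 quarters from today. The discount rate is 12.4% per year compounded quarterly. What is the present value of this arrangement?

Ordinary annuity of 48 payments, first payment at period 16.
Periodic rate r = 0.124/4 per quarter; n is counted in quarters.
The ordinary-annuity PV formula values the stream one period before the first payment (period 15); discount that back 15 periods:
PV₀ = 22,300 × [1 − (1+r)^−48] / r × (1+r)^−15 = £349,943.49

£349,943.49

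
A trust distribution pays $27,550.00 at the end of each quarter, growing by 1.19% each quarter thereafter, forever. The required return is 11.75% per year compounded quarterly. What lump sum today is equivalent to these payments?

Periodic rate r = 0.1175/4 per quarter.
Growing perpetuity (Gordon): PV = PMT₁ / (r − g) = 27,550 / (r − 0.0119) = $1,576,537.91.

$1,576,537.91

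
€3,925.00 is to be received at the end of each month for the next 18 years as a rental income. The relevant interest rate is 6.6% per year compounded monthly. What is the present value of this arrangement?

This is an ordinary annuity: 216 payments of €3,925.00 at the end of each month.
Periodic rate r = 0.066/12 per month; n is counted in months.
PV = PMT × [(1 − (1+r)^−n)/r] = 3,925 × [1 − (1+r)^−216] / r = €495,389.11

€495,389.11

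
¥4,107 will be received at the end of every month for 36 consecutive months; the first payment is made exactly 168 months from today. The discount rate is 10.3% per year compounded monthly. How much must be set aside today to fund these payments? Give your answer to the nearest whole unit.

Ordinary annuity of 36 payments, first payment at period 168.
Periodic rate r = 0.103/12 per month; n is counted in months.
The ordinary-annuity PV formula values the stream one period before the first payment (period 167); discount that back 167 periods:
PV₀ = 4,107 × [1 − (1+r)^−36] / r × (1+r)^−167 = ¥30,409

¥30,409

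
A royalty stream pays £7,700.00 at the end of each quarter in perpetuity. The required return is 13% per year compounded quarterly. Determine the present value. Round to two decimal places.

Periodic rate r = 0.13/4 per quarter.
Level perpetuity: PV = PMT / r = 7,700 / (0.13/4) = £236,923.08.

£236,923.08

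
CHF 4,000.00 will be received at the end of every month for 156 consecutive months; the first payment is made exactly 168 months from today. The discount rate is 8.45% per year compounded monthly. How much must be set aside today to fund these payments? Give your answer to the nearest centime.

CHF 117,086.80

Ordinary annuity of 156 payments, first payment at period 168.
Periodic rate r = 0.0845/12 per month; n is counted in months.
The ordinary-annuity PV formula values the stream one period before the first payment (period 167); discount that back 167 periods:
PV₀ = 4,000 × [1 − (1+r)^−156] / r × (1+r)^−167 = CHF 117,086.80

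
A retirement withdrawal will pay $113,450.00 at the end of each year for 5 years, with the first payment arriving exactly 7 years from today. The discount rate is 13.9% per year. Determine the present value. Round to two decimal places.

$178,809.57

Ordinary annuity of 5 payments, first payment at period 7.
Periodic rate r = 0.139 per year.
The ordinary-annuity PV formula values the stream one period before the first payment (period 6); discount that back 6 periods:
PV₀ = 113,450 × [1 − (1+r)^−5] / r × (1+r)^−6 = $178,809.57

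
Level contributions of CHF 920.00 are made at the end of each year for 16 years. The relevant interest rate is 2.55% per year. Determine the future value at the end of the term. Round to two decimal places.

CHF 17,899.75

This is an ordinary annuity: 16 deposits of CHF 920.00 at the end of each year.
Periodic rate r = 0.0255 per year.
FV = PMT × [((1+r)^n − 1)/r] = 920 × [(1+r)^16 − 1] / r = CHF 17,899.75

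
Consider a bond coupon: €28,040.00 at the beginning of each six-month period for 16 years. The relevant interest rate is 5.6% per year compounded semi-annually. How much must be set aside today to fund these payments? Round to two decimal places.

€604,033.37

This is an annuity due: 32 payments of €28,040.00 at the beginning of each six-month period.
Periodic rate r = 0.056/2 per half-year; n is counted in half-years.
PV = PMT × [(1 − (1+r)^−n)/r] × (1+r) = 28,040 × [1 − (1+r)^−32] / r × (1+r) = €604,033.37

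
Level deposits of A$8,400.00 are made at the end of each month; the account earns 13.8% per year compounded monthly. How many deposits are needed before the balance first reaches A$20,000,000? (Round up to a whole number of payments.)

Periodic rate r = 0.138/12 per month; n is counted in months.
Ordinary annuity FV: 20,000,000 = 8,400 × [((1+r)^n − 1)/r].
(1+r)^n = 1 + 20,000,000 × r / 8,400, so n = ln(1 + 20,000,000·r/8,400) / ln(1+r) = 292.60.
Round up to a whole number of payments: n = 293.

293 payments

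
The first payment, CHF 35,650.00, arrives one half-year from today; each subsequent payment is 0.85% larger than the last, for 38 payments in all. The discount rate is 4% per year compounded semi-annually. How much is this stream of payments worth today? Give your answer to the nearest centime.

CHF 1,085,165.11

Periodic rate r = 0.04/2 per half-year; n is counted in half-years.
Growing ordinary annuity: PV = PMT₁ × [1 − ((1+g)/(1+r))^n] / (r − g) = 35,650 × [1 − ((1+0.0085)/(1+r))^38] / (r − 0.0085) = CHF 1,085,165.11.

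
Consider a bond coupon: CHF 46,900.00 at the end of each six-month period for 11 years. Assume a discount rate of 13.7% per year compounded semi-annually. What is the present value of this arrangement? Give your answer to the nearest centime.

This is an ordinary annuity: 22 payments of CHF 46,900.00 at the end of each six-month period.
Periodic rate r = 0.137/2 per half-year; n is counted in half-years.
PV = PMT × [(1 − (1+r)^−n)/r] = 46,900 × [1 − (1+r)^−22] / r = CHF 525,288.28

CHF 525,288.28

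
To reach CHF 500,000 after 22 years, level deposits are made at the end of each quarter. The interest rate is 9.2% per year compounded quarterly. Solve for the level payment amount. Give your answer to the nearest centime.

CHF 1,797.72

Level ordinary annuity; solve FV = PMT × [((1+r)^n − 1)/r] for PMT.
Periodic rate r = 0.092/4 per quarter; n is counted in quarters.
With n = 88: PMT = 500,000 / ([((1+r)^n − 1)/r]) = CHF 1,797.72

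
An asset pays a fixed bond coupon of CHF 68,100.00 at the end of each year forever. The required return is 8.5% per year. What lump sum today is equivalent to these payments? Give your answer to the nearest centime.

Periodic rate r = 0.085 per year.
Level perpetuity: PV = PMT / r = 68,100 / (0.085) = CHF 801,176.47.

CHF 801,176.47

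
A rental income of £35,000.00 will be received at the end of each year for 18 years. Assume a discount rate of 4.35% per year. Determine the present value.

This is an ordinary annuity: 18 payments of £35,000.00 at the end of each year.
Periodic rate r = 0.0435 per year.
PV = PMT × [(1 − (1+r)^−n)/r] = 35,000 × [1 − (1+r)^−18] / r = £430,732.86

£430,732.86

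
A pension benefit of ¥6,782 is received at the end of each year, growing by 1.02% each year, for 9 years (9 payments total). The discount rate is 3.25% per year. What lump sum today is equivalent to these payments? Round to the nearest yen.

Periodic rate r = 0.0325 per year.
Growing ordinary annuity: PV = PMT₁ × [1 − ((1+g)/(1+r))^n] / (r − g) = 6,782 × [1 − ((1+0.0102)/(1+r))^9] / (r − 0.0102) = ¥54,259.

¥54,259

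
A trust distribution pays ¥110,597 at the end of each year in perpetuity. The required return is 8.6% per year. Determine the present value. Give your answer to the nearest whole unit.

Periodic rate r = 0.086 per year.
Level perpetuity: PV = PMT / r = 110,597 / (0.086) = ¥1,286,012.

¥1,286,012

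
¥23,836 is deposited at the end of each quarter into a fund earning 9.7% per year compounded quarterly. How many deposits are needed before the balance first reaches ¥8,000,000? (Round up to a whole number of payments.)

Periodic rate r = 0.097/4 per quarter; n is counted in quarters.
Ordinary annuity FV: 8,000,000 = 23,836 × [((1+r)^n − 1)/r].
(1+r)^n = 1 + 8,000,000 × r / 23,836, so n = ln(1 + 8,000,000·r/23,836) / ln(1+r) = 92.34.
Round up to a whole number of payments: n = 93.

93 payments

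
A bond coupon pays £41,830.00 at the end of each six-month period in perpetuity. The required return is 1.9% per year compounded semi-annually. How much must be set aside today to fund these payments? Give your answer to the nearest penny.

£4,403,157.89

Periodic rate r = 0.019/2 per half-year.
Level perpetuity: PV = PMT / r = 41,830 / (0.019/2) = £4,403,157.89.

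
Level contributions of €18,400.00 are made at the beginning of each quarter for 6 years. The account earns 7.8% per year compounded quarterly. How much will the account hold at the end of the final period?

€567,209.11

This is an annuity due: 24 deposits of €18,400.00 at the beginning of each quarter.
Periodic rate r = 0.078/4 per quarter; n is counted in quarters.
FV = PMT × [((1+r)^n − 1)/r] × (1+r) = 18,400 × [(1+r)^24 − 1] / r × (1+r) = €567,209.11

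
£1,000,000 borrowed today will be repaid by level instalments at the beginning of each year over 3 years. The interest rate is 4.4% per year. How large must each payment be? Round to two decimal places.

£347,785.02

Level annuity due; solve PV = PMT × [(1 − (1+r)^−n)/r] × (1+r) for PMT.
Periodic rate r = 0.044 per year.
With n = 3: PMT = 1,000,000 / ([(1 − (1+r)^−n)/r] × (1+r)) = £347,785.02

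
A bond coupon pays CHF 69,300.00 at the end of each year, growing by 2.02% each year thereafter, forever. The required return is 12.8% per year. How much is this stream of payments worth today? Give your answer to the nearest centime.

CHF 642,857.14

Periodic rate r = 0.128 per year.
Growing perpetuity (Gordon): PV = PMT₁ / (r − g) = 69,300 / (r − 0.0202) = CHF 642,857.14.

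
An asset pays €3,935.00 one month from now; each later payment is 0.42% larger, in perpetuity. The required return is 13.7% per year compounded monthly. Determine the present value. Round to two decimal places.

Periodic rate r = 0.137/12 per month.
Growing perpetuity (Gordon): PV = PMT₁ / (r − g) = 3,935 / (r − 0.0042) = €545,265.59.

€545,265.59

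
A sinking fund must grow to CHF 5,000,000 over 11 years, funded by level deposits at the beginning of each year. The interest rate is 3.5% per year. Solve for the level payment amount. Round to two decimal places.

CHF 367,594.04

Level annuity due; solve FV = PMT × [((1+r)^n − 1)/r] × (1+r) for PMT.
Periodic rate r = 0.035 per year.
With n = 11: PMT = 5,000,000 / ([((1+r)^n − 1)/r] × (1+r)) = CHF 367,594.04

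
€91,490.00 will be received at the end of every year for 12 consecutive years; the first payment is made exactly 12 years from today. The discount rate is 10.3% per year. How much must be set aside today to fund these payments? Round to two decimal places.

Ordinary annuity of 12 payments, first payment at period 12.
Periodic rate r = 0.103 per year.
The ordinary-annuity PV formula values the stream one period before the first payment (period 11); discount that back 11 periods:
PV₀ = 91,490 × [1 − (1+r)^−12] / r × (1+r)^−11 = €208,963.24

€208,963.24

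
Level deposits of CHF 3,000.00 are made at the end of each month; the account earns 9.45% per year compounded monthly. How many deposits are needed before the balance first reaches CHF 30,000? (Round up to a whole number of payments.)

10 payments

Periodic rate r = 0.0945/12 per month; n is counted in months.
Ordinary annuity FV: 30,000 = 3,000 × [((1+r)^n − 1)/r].
(1+r)^n = 1 + 30,000 × r / 3,000, so n = ln(1 + 30,000·r/3,000) / ln(1+r) = 9.66.
Round up to a whole number of payments: n = 10.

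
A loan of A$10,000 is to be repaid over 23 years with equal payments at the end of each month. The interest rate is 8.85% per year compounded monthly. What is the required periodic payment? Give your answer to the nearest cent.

A$84.93

Level ordinary annuity; solve PV = PMT × [(1 − (1+r)^−n)/r] for PMT.
Periodic rate r = 0.0885/12 per month; n is counted in months.
With n = 276: PMT = 10,000 / ([(1 − (1+r)^−n)/r]) = A$84.93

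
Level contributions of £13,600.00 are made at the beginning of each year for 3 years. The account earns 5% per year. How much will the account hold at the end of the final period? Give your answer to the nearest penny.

£45,017.70

This is an annuity due: 3 deposits of £13,600.00 at the beginning of each year.
Periodic rate r = 0.05 per year.
FV = PMT × [((1+r)^n − 1)/r] × (1+r) = 13,600 × [(1+r)^3 − 1] / r × (1+r) = £45,017.70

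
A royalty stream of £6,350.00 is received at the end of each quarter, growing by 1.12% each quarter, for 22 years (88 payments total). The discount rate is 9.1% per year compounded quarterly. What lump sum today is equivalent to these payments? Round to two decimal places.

£347,417.27

Periodic rate r = 0.091/4 per quarter; n is counted in quarters.
Growing ordinary annuity: PV = PMT₁ × [1 − ((1+g)/(1+r))^n] / (r − g) = 6,350 × [1 − ((1+0.0112)/(1+r))^88] / (r − 0.0112) = £347,417.27.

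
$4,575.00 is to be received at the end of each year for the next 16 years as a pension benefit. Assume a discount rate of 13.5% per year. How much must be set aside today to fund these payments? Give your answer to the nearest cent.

This is an ordinary annuity: 16 payments of $4,575.00 at the end of each year.
Periodic rate r = 0.135 per year.
PV = PMT × [(1 − (1+r)^−n)/r] = 4,575 × [1 − (1+r)^−16] / r = $29,420.78

$29,420.78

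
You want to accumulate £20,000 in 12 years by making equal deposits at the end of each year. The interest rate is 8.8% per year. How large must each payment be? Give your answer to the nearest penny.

Level ordinary annuity; solve FV = PMT × [((1+r)^n − 1)/r] for PMT.
Periodic rate r = 0.088 per year.
With n = 12: PMT = 20,000 / ([((1+r)^n − 1)/r]) = £1,004.94

£1,004.94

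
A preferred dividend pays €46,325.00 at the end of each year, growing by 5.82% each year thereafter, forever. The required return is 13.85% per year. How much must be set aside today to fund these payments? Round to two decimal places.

€576,899.13

Periodic rate r = 0.1385 per year.
Growing perpetuity (Gordon): PV = PMT₁ / (r − g) = 46,325 / (r − 0.0582) = €576,899.13.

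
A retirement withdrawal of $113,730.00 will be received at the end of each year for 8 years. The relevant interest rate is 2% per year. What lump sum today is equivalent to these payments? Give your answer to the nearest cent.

$833,127.00

This is an ordinary annuity: 8 payments of $113,730.00 at the end of each year.
Periodic rate r = 0.02 per year.
PV = PMT × [(1 − (1+r)^−n)/r] = 113,730 × [1 − (1+r)^−8] / r = $833,127.00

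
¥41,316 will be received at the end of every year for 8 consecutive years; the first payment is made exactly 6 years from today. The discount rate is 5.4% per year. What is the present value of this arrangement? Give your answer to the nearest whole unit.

¥202,009

Ordinary annuity of 8 payments, first payment at period 6.
Periodic rate r = 0.054 per year.
The ordinary-annuity PV formula values the stream one period before the first payment (period 5); discount that back 5 periods:
PV₀ = 41,316 × [1 − (1+r)^−8] / r × (1+r)^−5 = ¥202,009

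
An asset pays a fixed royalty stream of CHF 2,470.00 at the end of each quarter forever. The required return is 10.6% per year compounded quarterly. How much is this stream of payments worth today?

Periodic rate r = 0.106/4 per quarter.
Level perpetuity: PV = PMT / r = 2,470 / (0.106/4) = CHF 93,207.55.

CHF 93,207.55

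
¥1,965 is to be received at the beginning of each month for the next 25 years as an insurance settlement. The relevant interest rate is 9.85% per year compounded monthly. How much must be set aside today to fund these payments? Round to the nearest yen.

¥220,579

This is an annuity due: 300 payments of ¥1,965 at the beginning of each month.
Periodic rate r = 0.0985/12 per month; n is counted in months.
PV = PMT × [(1 − (1+r)^−n)/r] × (1+r) = 1,965 × [1 − (1+r)^−300] / r × (1+r) = ¥220,579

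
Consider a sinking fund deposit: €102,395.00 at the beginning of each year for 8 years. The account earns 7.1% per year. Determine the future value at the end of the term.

€1,129,201.71

This is an annuity due: 8 deposits of €102,395.00 at the beginning of each year.
Periodic rate r = 0.071 per year.
FV = PMT × [((1+r)^n − 1)/r] × (1+r) = 102,395 × [(1+r)^8 − 1] / r × (1+r) = €1,129,201.71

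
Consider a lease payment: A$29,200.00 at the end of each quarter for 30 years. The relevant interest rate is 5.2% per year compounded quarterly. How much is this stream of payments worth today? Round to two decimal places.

This is an ordinary annuity: 120 payments of A$29,200.00 at the end of each quarter.
Periodic rate r = 0.052/4 per quarter; n is counted in quarters.
PV = PMT × [(1 − (1+r)^−n)/r] = 29,200 × [1 − (1+r)^−120] / r = A$1,769,386.99

A$1,769,386.99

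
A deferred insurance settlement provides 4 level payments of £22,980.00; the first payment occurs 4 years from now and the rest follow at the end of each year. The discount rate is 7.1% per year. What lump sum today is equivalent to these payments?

Ordinary annuity of 4 payments, first payment at period 4.
Periodic rate r = 0.071 per year.
The ordinary-annuity PV formula values the stream one period before the first payment (period 3); discount that back 3 periods:
PV₀ = 22,980 × [1 − (1+r)^−4] / r × (1+r)^−3 = £63,218.50

£63,218.50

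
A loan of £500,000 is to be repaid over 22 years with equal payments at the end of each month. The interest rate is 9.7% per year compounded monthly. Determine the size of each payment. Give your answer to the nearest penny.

Level ordinary annuity; solve PV = PMT × [(1 − (1+r)^−n)/r] for PMT.
Periodic rate r = 0.097/12 per month; n is counted in months.
With n = 264: PMT = 500,000 / ([(1 − (1+r)^−n)/r]) = £4,589.58

£4,589.58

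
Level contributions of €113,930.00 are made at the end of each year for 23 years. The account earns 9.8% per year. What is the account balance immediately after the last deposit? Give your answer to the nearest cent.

€8,820,558.70

This is an ordinary annuity: 23 deposits of €113,930.00 at the end of each year.
Periodic rate r = 0.098 per year.
FV = PMT × [((1+r)^n − 1)/r] = 113,930 × [(1+r)^23 − 1] / r = €8,820,558.70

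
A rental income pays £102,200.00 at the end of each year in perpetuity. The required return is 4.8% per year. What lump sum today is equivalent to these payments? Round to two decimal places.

£2,129,166.67

Periodic rate r = 0.048 per year.
Level perpetuity: PV = PMT / r = 102,200 / (0.048) = £2,129,166.67.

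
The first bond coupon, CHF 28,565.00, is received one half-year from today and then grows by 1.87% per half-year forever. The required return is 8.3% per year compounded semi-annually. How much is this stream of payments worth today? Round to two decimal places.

CHF 1,252,850.88

Periodic rate r = 0.083/2 per half-year.
Growing perpetuity (Gordon): PV = PMT₁ / (r − g) = 28,565 / (r − 0.0187) = CHF 1,252,850.88.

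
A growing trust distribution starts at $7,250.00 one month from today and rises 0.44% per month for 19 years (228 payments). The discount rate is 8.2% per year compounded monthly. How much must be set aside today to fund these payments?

Periodic rate r = 0.082/12 per month; n is counted in months.
Growing ordinary annuity: PV = PMT₁ × [1 − ((1+g)/(1+r))^n] / (r − g) = 7,250 × [1 − ((1+0.0044)/(1+r))^228] / (r − 0.0044) = $1,263,380.22.

$1,263,380.22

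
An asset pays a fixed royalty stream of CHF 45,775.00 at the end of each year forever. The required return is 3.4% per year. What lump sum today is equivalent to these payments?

Periodic rate r = 0.034 per year.
Level perpetuity: PV = PMT / r = 45,775 / (0.034) = CHF 1,346,323.53.

CHF 1,346,323.53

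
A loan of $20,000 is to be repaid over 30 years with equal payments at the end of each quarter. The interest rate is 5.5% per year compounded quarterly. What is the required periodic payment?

$341.28

Level ordinary annuity; solve PV = PMT × [(1 − (1+r)^−n)/r] for PMT.
Periodic rate r = 0.055/4 per quarter; n is counted in quarters.
With n = 120: PMT = 20,000 / ([(1 − (1+r)^−n)/r]) = $341.28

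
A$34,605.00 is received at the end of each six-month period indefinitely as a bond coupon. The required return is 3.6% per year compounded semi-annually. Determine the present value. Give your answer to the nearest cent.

A$1,922,500.00

Periodic rate r = 0.036/2 per half-year.
Level perpetuity: PV = PMT / r = 34,605 / (0.036/2) = A$1,922,500.00.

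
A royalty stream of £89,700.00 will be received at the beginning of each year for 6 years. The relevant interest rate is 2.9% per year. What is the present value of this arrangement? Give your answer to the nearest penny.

This is an annuity due: 6 payments of £89,700.00 at the beginning of each year.
Periodic rate r = 0.029 per year.
PV = PMT × [(1 − (1+r)^−n)/r] × (1+r) = 89,700 × [1 − (1+r)^−6] / r × (1+r) = £501,675.31

£501,675.31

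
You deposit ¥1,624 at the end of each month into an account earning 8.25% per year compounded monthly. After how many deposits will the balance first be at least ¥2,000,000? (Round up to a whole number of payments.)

329 payments

Periodic rate r = 0.0825/12 per month; n is counted in months.
Ordinary annuity FV: 2,000,000 = 1,624 × [((1+r)^n − 1)/r].
(1+r)^n = 1 + 2,000,000 × r / 1,624, so n = ln(1 + 2,000,000·r/1,624) / ln(1+r) = 328.07.
Round up to a whole number of payments: n = 329.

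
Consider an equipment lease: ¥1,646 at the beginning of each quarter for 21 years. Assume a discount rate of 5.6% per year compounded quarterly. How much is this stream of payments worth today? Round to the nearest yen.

This is an annuity due: 84 payments of ¥1,646 at the beginning of each quarter.
Periodic rate r = 0.056/4 per quarter; n is counted in quarters.
PV = PMT × [(1 − (1+r)^−n)/r] × (1+r) = 1,646 × [1 − (1+r)^−84] / r × (1+r) = ¥82,136

¥82,136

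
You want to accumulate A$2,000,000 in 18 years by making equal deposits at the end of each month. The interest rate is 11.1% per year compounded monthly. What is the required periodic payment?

Level ordinary annuity; solve FV = PMT × [((1+r)^n − 1)/r] for PMT.
Periodic rate r = 0.111/12 per month; n is counted in months.
With n = 216: PMT = 2,000,000 / ([((1+r)^n − 1)/r]) = A$2,933.31

A$2,933.31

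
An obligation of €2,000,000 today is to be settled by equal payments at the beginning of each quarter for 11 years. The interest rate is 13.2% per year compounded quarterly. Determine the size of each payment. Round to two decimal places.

Level annuity due; solve PV = PMT × [(1 − (1+r)^−n)/r] × (1+r) for PMT.
Periodic rate r = 0.132/4 per quarter; n is counted in quarters.
With n = 44: PMT = 2,000,000 / ([(1 − (1+r)^−n)/r] × (1+r)) = €84,029.68

€84,029.68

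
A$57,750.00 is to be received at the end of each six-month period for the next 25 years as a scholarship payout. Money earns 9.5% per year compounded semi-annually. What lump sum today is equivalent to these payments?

This is an ordinary annuity: 50 payments of A$57,750.00 at the end of each six-month period.
Periodic rate r = 0.095/2 per half-year; n is counted in half-years.
PV = PMT × [(1 − (1+r)^−n)/r] = 57,750 × [1 − (1+r)^−50] / r = A$1,096,347.55

A$1,096,347.55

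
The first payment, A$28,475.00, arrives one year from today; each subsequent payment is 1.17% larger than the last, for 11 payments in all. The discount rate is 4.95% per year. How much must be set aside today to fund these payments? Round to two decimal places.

A$250,114.20

Periodic rate r = 0.0495 per year.
Growing ordinary annuity: PV = PMT₁ × [1 − ((1+g)/(1+r))^n] / (r − g) = 28,475 × [1 − ((1+0.0117)/(1+r))^11] / (r − 0.0117) = A$250,114.20.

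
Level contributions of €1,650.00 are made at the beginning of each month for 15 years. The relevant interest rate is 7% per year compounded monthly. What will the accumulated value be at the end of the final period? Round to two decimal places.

This is an annuity due: 180 deposits of €1,650.00 at the beginning of each month.
Periodic rate r = 0.07/12 per month; n is counted in months.
FV = PMT × [((1+r)^n − 1)/r] × (1+r) = 1,650 × [(1+r)^180 − 1] / r × (1+r) = €526,038.55

€526,038.55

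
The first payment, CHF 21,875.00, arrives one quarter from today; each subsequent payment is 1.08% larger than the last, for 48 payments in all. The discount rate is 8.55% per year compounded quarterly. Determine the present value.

Periodic rate r = 0.0855/4 per quarter; n is counted in quarters.
Growing ordinary annuity: PV = PMT₁ × [1 − ((1+g)/(1+r))^n] / (r − g) = 21,875 × [1 − ((1+0.0108)/(1+r))^48] / (r − 0.0108) = CHF 813,371.73.

CHF 813,371.73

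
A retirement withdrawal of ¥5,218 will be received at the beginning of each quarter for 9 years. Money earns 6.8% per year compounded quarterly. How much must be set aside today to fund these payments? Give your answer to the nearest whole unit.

¥142,013

This is an annuity due: 36 payments of ¥5,218 at the beginning of each quarter.
Periodic rate r = 0.068/4 per quarter; n is counted in quarters.
PV = PMT × [(1 − (1+r)^−n)/r] × (1+r) = 5,218 × [1 − (1+r)^−36] / r × (1+r) = ¥142,013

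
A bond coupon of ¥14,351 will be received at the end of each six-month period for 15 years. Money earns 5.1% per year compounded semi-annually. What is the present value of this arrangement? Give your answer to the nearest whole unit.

This is an ordinary annuity: 30 payments of ¥14,351 at the end of each six-month period.
Periodic rate r = 0.051/2 per half-year; n is counted in half-years.
PV = PMT × [(1 − (1+r)^−n)/r] = 14,351 × [1 − (1+r)^−30] / r = ¥298,378

¥298,378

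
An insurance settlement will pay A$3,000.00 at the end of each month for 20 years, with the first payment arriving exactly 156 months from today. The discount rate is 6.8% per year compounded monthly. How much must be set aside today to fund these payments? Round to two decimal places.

A$163,691.04

Ordinary annuity of 240 payments, first payment at period 156.
Periodic rate r = 0.068/12 per month; n is counted in months.
The ordinary-annuity PV formula values the stream one period before the first payment (period 155); discount that back 155 periods:
PV₀ = 3,000 × [1 − (1+r)^−240] / r × (1+r)^−155 = A$163,691.04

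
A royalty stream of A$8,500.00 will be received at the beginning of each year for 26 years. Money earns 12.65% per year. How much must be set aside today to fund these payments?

A$72,273.50

This is an annuity due: 26 payments of A$8,500.00 at the beginning of each year.
Periodic rate r = 0.1265 per year.
PV = PMT × [(1 − (1+r)^−n)/r] × (1+r) = 8,500 × [1 − (1+r)^−26] / r × (1+r) = A$72,273.50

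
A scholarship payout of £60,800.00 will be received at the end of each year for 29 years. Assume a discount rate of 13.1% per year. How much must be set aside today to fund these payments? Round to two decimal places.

£451,053.91

This is an ordinary annuity: 29 payments of £60,800.00 at the end of each year.
Periodic rate r = 0.131 per year.
PV = PMT × [(1 − (1+r)^−n)/r] = 60,800 × [1 − (1+r)^−29] / r = £451,053.91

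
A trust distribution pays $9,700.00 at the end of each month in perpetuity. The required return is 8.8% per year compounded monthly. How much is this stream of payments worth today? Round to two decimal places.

Periodic rate r = 0.088/12 per month.
Level perpetuity: PV = PMT / r = 9,700 / (0.088/12) = $1,322,727.27.

$1,322,727.27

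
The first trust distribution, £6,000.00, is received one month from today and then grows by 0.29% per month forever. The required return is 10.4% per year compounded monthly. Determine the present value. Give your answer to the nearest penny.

£1,040,462.43

Periodic rate r = 0.104/12 per month.
Growing perpetuity (Gordon): PV = PMT₁ / (r − g) = 6,000 / (r − 0.0029) = £1,040,462.43.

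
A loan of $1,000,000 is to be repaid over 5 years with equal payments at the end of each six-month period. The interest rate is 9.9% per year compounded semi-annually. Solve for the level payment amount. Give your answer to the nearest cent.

$129,190.31

Level ordinary annuity; solve PV = PMT × [(1 − (1+r)^−n)/r] for PMT.
Periodic rate r = 0.099/2 per half-year; n is counted in half-years.
With n = 10: PMT = 1,000,000 / ([(1 − (1+r)^−n)/r]) = $129,190.31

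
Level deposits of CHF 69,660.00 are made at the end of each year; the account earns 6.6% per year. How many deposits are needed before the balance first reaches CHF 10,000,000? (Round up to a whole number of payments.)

37 payments

Periodic rate r = 0.066 per year.
Ordinary annuity FV: 10,000,000 = 69,660 × [((1+r)^n − 1)/r].
(1+r)^n = 1 + 10,000,000 × r / 69,660, so n = ln(1 + 10,000,000·r/69,660) / ln(1+r) = 36.75.
Round up to a whole number of payments: n = 37.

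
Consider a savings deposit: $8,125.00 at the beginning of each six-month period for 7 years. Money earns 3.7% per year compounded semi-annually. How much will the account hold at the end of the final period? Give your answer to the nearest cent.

$130,871.24

This is an annuity due: 14 deposits of $8,125.00 at the beginning of each six-month period.
Periodic rate r = 0.037/2 per half-year; n is counted in half-years.
FV = PMT × [((1+r)^n − 1)/r] × (1+r) = 8,125 × [(1+r)^14 − 1] / r × (1+r) = $130,871.24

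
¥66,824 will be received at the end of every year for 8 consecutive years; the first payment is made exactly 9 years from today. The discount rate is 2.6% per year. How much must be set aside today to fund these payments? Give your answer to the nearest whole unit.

¥388,536

Ordinary annuity of 8 payments, first payment at period 9.
Periodic rate r = 0.026 per year.
The ordinary-annuity PV formula values the stream one period before the first payment (period 8); discount that back 8 periods:
PV₀ = 66,824 × [1 − (1+r)^−8] / r × (1+r)^−8 = ¥388,536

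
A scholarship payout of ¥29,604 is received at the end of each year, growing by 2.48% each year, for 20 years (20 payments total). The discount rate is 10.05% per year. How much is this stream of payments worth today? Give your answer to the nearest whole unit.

¥297,047

Periodic rate r = 0.1005 per year.
Growing ordinary annuity: PV = PMT₁ × [1 − ((1+g)/(1+r))^n] / (r − g) = 29,604 × [1 − ((1+0.0248)/(1+r))^20] / (r − 0.0248) = ¥297,047.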